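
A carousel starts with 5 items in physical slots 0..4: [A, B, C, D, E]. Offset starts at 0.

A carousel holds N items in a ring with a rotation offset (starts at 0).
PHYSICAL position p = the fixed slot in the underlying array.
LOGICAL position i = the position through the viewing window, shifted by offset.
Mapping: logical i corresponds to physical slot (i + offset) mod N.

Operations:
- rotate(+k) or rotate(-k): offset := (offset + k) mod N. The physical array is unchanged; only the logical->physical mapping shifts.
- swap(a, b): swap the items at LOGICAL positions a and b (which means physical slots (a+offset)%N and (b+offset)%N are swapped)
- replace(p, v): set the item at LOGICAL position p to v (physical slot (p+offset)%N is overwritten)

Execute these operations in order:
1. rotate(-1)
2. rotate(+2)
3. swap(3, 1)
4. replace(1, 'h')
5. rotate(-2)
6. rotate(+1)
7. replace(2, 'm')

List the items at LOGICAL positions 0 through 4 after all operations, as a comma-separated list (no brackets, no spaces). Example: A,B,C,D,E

Answer: A,B,m,D,C

Derivation:
After op 1 (rotate(-1)): offset=4, physical=[A,B,C,D,E], logical=[E,A,B,C,D]
After op 2 (rotate(+2)): offset=1, physical=[A,B,C,D,E], logical=[B,C,D,E,A]
After op 3 (swap(3, 1)): offset=1, physical=[A,B,E,D,C], logical=[B,E,D,C,A]
After op 4 (replace(1, 'h')): offset=1, physical=[A,B,h,D,C], logical=[B,h,D,C,A]
After op 5 (rotate(-2)): offset=4, physical=[A,B,h,D,C], logical=[C,A,B,h,D]
After op 6 (rotate(+1)): offset=0, physical=[A,B,h,D,C], logical=[A,B,h,D,C]
After op 7 (replace(2, 'm')): offset=0, physical=[A,B,m,D,C], logical=[A,B,m,D,C]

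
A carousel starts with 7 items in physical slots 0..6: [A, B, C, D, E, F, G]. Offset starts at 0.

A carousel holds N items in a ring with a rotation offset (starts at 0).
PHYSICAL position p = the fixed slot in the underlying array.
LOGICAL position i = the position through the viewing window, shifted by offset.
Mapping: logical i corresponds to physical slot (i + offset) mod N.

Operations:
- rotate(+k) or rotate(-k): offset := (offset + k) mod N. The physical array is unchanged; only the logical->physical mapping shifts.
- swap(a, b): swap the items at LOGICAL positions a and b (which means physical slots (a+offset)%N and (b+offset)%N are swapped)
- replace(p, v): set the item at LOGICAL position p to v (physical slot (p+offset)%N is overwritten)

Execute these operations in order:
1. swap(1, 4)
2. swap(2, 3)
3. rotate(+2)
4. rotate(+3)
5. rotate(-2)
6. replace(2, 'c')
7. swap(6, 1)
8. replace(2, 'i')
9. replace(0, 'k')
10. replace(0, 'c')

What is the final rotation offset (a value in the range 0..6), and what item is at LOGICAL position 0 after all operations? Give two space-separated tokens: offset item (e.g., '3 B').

After op 1 (swap(1, 4)): offset=0, physical=[A,E,C,D,B,F,G], logical=[A,E,C,D,B,F,G]
After op 2 (swap(2, 3)): offset=0, physical=[A,E,D,C,B,F,G], logical=[A,E,D,C,B,F,G]
After op 3 (rotate(+2)): offset=2, physical=[A,E,D,C,B,F,G], logical=[D,C,B,F,G,A,E]
After op 4 (rotate(+3)): offset=5, physical=[A,E,D,C,B,F,G], logical=[F,G,A,E,D,C,B]
After op 5 (rotate(-2)): offset=3, physical=[A,E,D,C,B,F,G], logical=[C,B,F,G,A,E,D]
After op 6 (replace(2, 'c')): offset=3, physical=[A,E,D,C,B,c,G], logical=[C,B,c,G,A,E,D]
After op 7 (swap(6, 1)): offset=3, physical=[A,E,B,C,D,c,G], logical=[C,D,c,G,A,E,B]
After op 8 (replace(2, 'i')): offset=3, physical=[A,E,B,C,D,i,G], logical=[C,D,i,G,A,E,B]
After op 9 (replace(0, 'k')): offset=3, physical=[A,E,B,k,D,i,G], logical=[k,D,i,G,A,E,B]
After op 10 (replace(0, 'c')): offset=3, physical=[A,E,B,c,D,i,G], logical=[c,D,i,G,A,E,B]

Answer: 3 c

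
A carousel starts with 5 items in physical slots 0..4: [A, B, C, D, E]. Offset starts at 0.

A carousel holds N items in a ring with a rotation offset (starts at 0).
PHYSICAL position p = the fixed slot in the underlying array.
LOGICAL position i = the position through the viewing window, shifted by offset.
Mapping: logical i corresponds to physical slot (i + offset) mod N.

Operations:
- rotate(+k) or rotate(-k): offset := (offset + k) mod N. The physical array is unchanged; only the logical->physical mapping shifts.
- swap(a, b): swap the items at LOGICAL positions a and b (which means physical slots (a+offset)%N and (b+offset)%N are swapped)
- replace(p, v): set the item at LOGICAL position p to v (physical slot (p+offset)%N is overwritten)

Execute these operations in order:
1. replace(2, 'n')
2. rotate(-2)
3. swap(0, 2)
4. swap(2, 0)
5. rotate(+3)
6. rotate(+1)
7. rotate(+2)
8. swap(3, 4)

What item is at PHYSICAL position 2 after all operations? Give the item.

Answer: D

Derivation:
After op 1 (replace(2, 'n')): offset=0, physical=[A,B,n,D,E], logical=[A,B,n,D,E]
After op 2 (rotate(-2)): offset=3, physical=[A,B,n,D,E], logical=[D,E,A,B,n]
After op 3 (swap(0, 2)): offset=3, physical=[D,B,n,A,E], logical=[A,E,D,B,n]
After op 4 (swap(2, 0)): offset=3, physical=[A,B,n,D,E], logical=[D,E,A,B,n]
After op 5 (rotate(+3)): offset=1, physical=[A,B,n,D,E], logical=[B,n,D,E,A]
After op 6 (rotate(+1)): offset=2, physical=[A,B,n,D,E], logical=[n,D,E,A,B]
After op 7 (rotate(+2)): offset=4, physical=[A,B,n,D,E], logical=[E,A,B,n,D]
After op 8 (swap(3, 4)): offset=4, physical=[A,B,D,n,E], logical=[E,A,B,D,n]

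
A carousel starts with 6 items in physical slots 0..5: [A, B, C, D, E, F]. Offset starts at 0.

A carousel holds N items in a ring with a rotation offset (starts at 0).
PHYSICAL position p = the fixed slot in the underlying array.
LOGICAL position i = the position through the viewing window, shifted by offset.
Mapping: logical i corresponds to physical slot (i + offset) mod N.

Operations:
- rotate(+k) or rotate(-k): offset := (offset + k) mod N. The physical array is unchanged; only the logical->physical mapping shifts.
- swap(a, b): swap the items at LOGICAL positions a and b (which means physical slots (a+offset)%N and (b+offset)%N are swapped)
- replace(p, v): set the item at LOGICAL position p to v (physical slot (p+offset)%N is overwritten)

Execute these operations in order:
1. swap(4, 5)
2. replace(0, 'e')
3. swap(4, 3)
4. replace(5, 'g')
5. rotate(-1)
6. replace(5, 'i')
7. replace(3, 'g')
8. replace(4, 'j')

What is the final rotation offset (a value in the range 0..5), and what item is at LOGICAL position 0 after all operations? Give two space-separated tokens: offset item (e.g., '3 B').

Answer: 5 g

Derivation:
After op 1 (swap(4, 5)): offset=0, physical=[A,B,C,D,F,E], logical=[A,B,C,D,F,E]
After op 2 (replace(0, 'e')): offset=0, physical=[e,B,C,D,F,E], logical=[e,B,C,D,F,E]
After op 3 (swap(4, 3)): offset=0, physical=[e,B,C,F,D,E], logical=[e,B,C,F,D,E]
After op 4 (replace(5, 'g')): offset=0, physical=[e,B,C,F,D,g], logical=[e,B,C,F,D,g]
After op 5 (rotate(-1)): offset=5, physical=[e,B,C,F,D,g], logical=[g,e,B,C,F,D]
After op 6 (replace(5, 'i')): offset=5, physical=[e,B,C,F,i,g], logical=[g,e,B,C,F,i]
After op 7 (replace(3, 'g')): offset=5, physical=[e,B,g,F,i,g], logical=[g,e,B,g,F,i]
After op 8 (replace(4, 'j')): offset=5, physical=[e,B,g,j,i,g], logical=[g,e,B,g,j,i]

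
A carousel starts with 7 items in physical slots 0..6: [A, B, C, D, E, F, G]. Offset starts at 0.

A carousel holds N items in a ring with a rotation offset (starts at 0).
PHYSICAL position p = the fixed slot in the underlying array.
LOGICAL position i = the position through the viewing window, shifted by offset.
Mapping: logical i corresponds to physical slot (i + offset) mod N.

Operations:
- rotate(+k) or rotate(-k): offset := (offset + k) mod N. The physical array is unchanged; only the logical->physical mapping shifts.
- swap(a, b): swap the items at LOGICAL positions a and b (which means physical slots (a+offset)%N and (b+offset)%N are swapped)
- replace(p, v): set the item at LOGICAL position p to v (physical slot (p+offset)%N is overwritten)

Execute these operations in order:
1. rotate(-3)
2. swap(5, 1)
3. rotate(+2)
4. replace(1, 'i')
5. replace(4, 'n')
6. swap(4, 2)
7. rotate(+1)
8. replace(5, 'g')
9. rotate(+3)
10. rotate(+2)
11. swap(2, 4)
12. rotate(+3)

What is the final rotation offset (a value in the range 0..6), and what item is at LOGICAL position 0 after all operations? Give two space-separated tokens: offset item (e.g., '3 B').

Answer: 1 n

Derivation:
After op 1 (rotate(-3)): offset=4, physical=[A,B,C,D,E,F,G], logical=[E,F,G,A,B,C,D]
After op 2 (swap(5, 1)): offset=4, physical=[A,B,F,D,E,C,G], logical=[E,C,G,A,B,F,D]
After op 3 (rotate(+2)): offset=6, physical=[A,B,F,D,E,C,G], logical=[G,A,B,F,D,E,C]
After op 4 (replace(1, 'i')): offset=6, physical=[i,B,F,D,E,C,G], logical=[G,i,B,F,D,E,C]
After op 5 (replace(4, 'n')): offset=6, physical=[i,B,F,n,E,C,G], logical=[G,i,B,F,n,E,C]
After op 6 (swap(4, 2)): offset=6, physical=[i,n,F,B,E,C,G], logical=[G,i,n,F,B,E,C]
After op 7 (rotate(+1)): offset=0, physical=[i,n,F,B,E,C,G], logical=[i,n,F,B,E,C,G]
After op 8 (replace(5, 'g')): offset=0, physical=[i,n,F,B,E,g,G], logical=[i,n,F,B,E,g,G]
After op 9 (rotate(+3)): offset=3, physical=[i,n,F,B,E,g,G], logical=[B,E,g,G,i,n,F]
After op 10 (rotate(+2)): offset=5, physical=[i,n,F,B,E,g,G], logical=[g,G,i,n,F,B,E]
After op 11 (swap(2, 4)): offset=5, physical=[F,n,i,B,E,g,G], logical=[g,G,F,n,i,B,E]
After op 12 (rotate(+3)): offset=1, physical=[F,n,i,B,E,g,G], logical=[n,i,B,E,g,G,F]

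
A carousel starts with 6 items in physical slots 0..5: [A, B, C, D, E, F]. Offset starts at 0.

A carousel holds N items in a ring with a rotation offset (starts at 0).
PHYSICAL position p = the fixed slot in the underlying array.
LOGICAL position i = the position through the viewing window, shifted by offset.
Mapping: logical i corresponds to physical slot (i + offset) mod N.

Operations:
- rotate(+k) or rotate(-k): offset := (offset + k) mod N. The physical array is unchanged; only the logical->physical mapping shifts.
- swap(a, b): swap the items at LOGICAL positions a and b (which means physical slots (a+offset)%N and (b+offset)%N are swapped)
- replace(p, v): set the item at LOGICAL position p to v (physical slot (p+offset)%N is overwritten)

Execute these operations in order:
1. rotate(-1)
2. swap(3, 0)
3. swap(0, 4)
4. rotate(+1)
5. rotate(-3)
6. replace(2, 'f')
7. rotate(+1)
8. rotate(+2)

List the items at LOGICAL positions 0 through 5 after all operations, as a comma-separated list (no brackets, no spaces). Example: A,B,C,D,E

After op 1 (rotate(-1)): offset=5, physical=[A,B,C,D,E,F], logical=[F,A,B,C,D,E]
After op 2 (swap(3, 0)): offset=5, physical=[A,B,F,D,E,C], logical=[C,A,B,F,D,E]
After op 3 (swap(0, 4)): offset=5, physical=[A,B,F,C,E,D], logical=[D,A,B,F,C,E]
After op 4 (rotate(+1)): offset=0, physical=[A,B,F,C,E,D], logical=[A,B,F,C,E,D]
After op 5 (rotate(-3)): offset=3, physical=[A,B,F,C,E,D], logical=[C,E,D,A,B,F]
After op 6 (replace(2, 'f')): offset=3, physical=[A,B,F,C,E,f], logical=[C,E,f,A,B,F]
After op 7 (rotate(+1)): offset=4, physical=[A,B,F,C,E,f], logical=[E,f,A,B,F,C]
After op 8 (rotate(+2)): offset=0, physical=[A,B,F,C,E,f], logical=[A,B,F,C,E,f]

Answer: A,B,F,C,E,f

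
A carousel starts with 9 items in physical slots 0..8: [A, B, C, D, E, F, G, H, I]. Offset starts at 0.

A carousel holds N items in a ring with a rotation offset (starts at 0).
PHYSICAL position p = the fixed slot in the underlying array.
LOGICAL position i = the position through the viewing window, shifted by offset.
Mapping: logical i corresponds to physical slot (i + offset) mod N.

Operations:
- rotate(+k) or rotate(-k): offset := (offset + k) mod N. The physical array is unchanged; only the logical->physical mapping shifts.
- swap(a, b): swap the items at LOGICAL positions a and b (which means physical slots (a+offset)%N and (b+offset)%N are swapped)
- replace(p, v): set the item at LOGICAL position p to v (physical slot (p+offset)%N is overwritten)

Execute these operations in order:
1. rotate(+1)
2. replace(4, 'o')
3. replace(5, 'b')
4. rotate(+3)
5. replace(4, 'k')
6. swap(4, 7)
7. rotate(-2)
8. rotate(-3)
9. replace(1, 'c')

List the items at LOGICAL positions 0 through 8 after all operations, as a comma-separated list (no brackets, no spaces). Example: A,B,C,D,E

After op 1 (rotate(+1)): offset=1, physical=[A,B,C,D,E,F,G,H,I], logical=[B,C,D,E,F,G,H,I,A]
After op 2 (replace(4, 'o')): offset=1, physical=[A,B,C,D,E,o,G,H,I], logical=[B,C,D,E,o,G,H,I,A]
After op 3 (replace(5, 'b')): offset=1, physical=[A,B,C,D,E,o,b,H,I], logical=[B,C,D,E,o,b,H,I,A]
After op 4 (rotate(+3)): offset=4, physical=[A,B,C,D,E,o,b,H,I], logical=[E,o,b,H,I,A,B,C,D]
After op 5 (replace(4, 'k')): offset=4, physical=[A,B,C,D,E,o,b,H,k], logical=[E,o,b,H,k,A,B,C,D]
After op 6 (swap(4, 7)): offset=4, physical=[A,B,k,D,E,o,b,H,C], logical=[E,o,b,H,C,A,B,k,D]
After op 7 (rotate(-2)): offset=2, physical=[A,B,k,D,E,o,b,H,C], logical=[k,D,E,o,b,H,C,A,B]
After op 8 (rotate(-3)): offset=8, physical=[A,B,k,D,E,o,b,H,C], logical=[C,A,B,k,D,E,o,b,H]
After op 9 (replace(1, 'c')): offset=8, physical=[c,B,k,D,E,o,b,H,C], logical=[C,c,B,k,D,E,o,b,H]

Answer: C,c,B,k,D,E,o,b,H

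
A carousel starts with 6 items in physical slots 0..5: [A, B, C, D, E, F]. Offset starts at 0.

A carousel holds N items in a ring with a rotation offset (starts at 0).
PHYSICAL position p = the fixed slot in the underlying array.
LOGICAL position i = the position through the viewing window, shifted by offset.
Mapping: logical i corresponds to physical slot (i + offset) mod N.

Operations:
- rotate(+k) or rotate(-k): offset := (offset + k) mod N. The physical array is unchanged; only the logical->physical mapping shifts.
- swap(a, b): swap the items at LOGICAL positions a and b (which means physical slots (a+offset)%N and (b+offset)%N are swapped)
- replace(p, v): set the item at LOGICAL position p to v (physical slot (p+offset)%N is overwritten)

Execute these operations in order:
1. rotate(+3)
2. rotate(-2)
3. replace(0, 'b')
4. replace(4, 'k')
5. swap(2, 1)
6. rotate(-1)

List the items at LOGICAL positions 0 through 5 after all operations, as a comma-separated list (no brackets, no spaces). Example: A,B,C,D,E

Answer: A,b,D,C,E,k

Derivation:
After op 1 (rotate(+3)): offset=3, physical=[A,B,C,D,E,F], logical=[D,E,F,A,B,C]
After op 2 (rotate(-2)): offset=1, physical=[A,B,C,D,E,F], logical=[B,C,D,E,F,A]
After op 3 (replace(0, 'b')): offset=1, physical=[A,b,C,D,E,F], logical=[b,C,D,E,F,A]
After op 4 (replace(4, 'k')): offset=1, physical=[A,b,C,D,E,k], logical=[b,C,D,E,k,A]
After op 5 (swap(2, 1)): offset=1, physical=[A,b,D,C,E,k], logical=[b,D,C,E,k,A]
After op 6 (rotate(-1)): offset=0, physical=[A,b,D,C,E,k], logical=[A,b,D,C,E,k]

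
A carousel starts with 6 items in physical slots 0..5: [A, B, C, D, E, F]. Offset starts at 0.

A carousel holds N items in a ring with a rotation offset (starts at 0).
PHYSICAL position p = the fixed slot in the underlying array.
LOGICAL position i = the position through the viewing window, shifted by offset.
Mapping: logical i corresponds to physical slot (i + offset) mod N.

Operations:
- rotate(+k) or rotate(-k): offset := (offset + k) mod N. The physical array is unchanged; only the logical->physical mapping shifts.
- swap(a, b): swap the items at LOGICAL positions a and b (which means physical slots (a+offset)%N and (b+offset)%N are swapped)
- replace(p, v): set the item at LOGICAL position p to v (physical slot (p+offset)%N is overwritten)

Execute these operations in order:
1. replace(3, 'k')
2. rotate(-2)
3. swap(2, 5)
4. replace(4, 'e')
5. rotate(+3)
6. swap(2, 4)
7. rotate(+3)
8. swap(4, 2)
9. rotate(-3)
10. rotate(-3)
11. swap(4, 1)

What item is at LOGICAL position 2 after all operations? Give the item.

After op 1 (replace(3, 'k')): offset=0, physical=[A,B,C,k,E,F], logical=[A,B,C,k,E,F]
After op 2 (rotate(-2)): offset=4, physical=[A,B,C,k,E,F], logical=[E,F,A,B,C,k]
After op 3 (swap(2, 5)): offset=4, physical=[k,B,C,A,E,F], logical=[E,F,k,B,C,A]
After op 4 (replace(4, 'e')): offset=4, physical=[k,B,e,A,E,F], logical=[E,F,k,B,e,A]
After op 5 (rotate(+3)): offset=1, physical=[k,B,e,A,E,F], logical=[B,e,A,E,F,k]
After op 6 (swap(2, 4)): offset=1, physical=[k,B,e,F,E,A], logical=[B,e,F,E,A,k]
After op 7 (rotate(+3)): offset=4, physical=[k,B,e,F,E,A], logical=[E,A,k,B,e,F]
After op 8 (swap(4, 2)): offset=4, physical=[e,B,k,F,E,A], logical=[E,A,e,B,k,F]
After op 9 (rotate(-3)): offset=1, physical=[e,B,k,F,E,A], logical=[B,k,F,E,A,e]
After op 10 (rotate(-3)): offset=4, physical=[e,B,k,F,E,A], logical=[E,A,e,B,k,F]
After op 11 (swap(4, 1)): offset=4, physical=[e,B,A,F,E,k], logical=[E,k,e,B,A,F]

Answer: e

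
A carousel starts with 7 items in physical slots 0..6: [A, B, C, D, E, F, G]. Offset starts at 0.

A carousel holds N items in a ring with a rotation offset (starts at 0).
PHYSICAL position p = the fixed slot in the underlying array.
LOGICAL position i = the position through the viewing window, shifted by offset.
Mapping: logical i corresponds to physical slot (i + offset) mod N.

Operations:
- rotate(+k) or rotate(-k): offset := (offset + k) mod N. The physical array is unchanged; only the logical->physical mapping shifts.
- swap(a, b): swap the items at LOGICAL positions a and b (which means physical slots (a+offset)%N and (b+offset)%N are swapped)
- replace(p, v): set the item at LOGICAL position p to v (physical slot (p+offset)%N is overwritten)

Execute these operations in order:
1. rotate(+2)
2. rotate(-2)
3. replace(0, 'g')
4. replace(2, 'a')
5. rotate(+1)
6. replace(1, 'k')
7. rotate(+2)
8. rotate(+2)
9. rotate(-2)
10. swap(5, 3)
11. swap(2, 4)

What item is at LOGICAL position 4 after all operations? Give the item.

Answer: F

Derivation:
After op 1 (rotate(+2)): offset=2, physical=[A,B,C,D,E,F,G], logical=[C,D,E,F,G,A,B]
After op 2 (rotate(-2)): offset=0, physical=[A,B,C,D,E,F,G], logical=[A,B,C,D,E,F,G]
After op 3 (replace(0, 'g')): offset=0, physical=[g,B,C,D,E,F,G], logical=[g,B,C,D,E,F,G]
After op 4 (replace(2, 'a')): offset=0, physical=[g,B,a,D,E,F,G], logical=[g,B,a,D,E,F,G]
After op 5 (rotate(+1)): offset=1, physical=[g,B,a,D,E,F,G], logical=[B,a,D,E,F,G,g]
After op 6 (replace(1, 'k')): offset=1, physical=[g,B,k,D,E,F,G], logical=[B,k,D,E,F,G,g]
After op 7 (rotate(+2)): offset=3, physical=[g,B,k,D,E,F,G], logical=[D,E,F,G,g,B,k]
After op 8 (rotate(+2)): offset=5, physical=[g,B,k,D,E,F,G], logical=[F,G,g,B,k,D,E]
After op 9 (rotate(-2)): offset=3, physical=[g,B,k,D,E,F,G], logical=[D,E,F,G,g,B,k]
After op 10 (swap(5, 3)): offset=3, physical=[g,G,k,D,E,F,B], logical=[D,E,F,B,g,G,k]
After op 11 (swap(2, 4)): offset=3, physical=[F,G,k,D,E,g,B], logical=[D,E,g,B,F,G,k]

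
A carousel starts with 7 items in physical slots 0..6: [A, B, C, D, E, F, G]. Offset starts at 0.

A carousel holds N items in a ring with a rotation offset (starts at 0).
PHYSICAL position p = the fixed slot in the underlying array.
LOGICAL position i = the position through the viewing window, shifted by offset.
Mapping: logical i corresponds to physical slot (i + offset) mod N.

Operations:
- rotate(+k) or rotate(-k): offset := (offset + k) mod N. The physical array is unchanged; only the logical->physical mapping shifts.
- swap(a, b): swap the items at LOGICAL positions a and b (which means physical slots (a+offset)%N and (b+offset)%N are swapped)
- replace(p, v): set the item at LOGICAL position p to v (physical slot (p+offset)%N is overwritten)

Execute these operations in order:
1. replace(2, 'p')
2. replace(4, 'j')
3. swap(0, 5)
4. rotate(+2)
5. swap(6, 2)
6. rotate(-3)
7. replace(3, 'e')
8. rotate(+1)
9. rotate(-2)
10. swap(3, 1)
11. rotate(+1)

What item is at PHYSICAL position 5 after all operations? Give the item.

After op 1 (replace(2, 'p')): offset=0, physical=[A,B,p,D,E,F,G], logical=[A,B,p,D,E,F,G]
After op 2 (replace(4, 'j')): offset=0, physical=[A,B,p,D,j,F,G], logical=[A,B,p,D,j,F,G]
After op 3 (swap(0, 5)): offset=0, physical=[F,B,p,D,j,A,G], logical=[F,B,p,D,j,A,G]
After op 4 (rotate(+2)): offset=2, physical=[F,B,p,D,j,A,G], logical=[p,D,j,A,G,F,B]
After op 5 (swap(6, 2)): offset=2, physical=[F,j,p,D,B,A,G], logical=[p,D,B,A,G,F,j]
After op 6 (rotate(-3)): offset=6, physical=[F,j,p,D,B,A,G], logical=[G,F,j,p,D,B,A]
After op 7 (replace(3, 'e')): offset=6, physical=[F,j,e,D,B,A,G], logical=[G,F,j,e,D,B,A]
After op 8 (rotate(+1)): offset=0, physical=[F,j,e,D,B,A,G], logical=[F,j,e,D,B,A,G]
After op 9 (rotate(-2)): offset=5, physical=[F,j,e,D,B,A,G], logical=[A,G,F,j,e,D,B]
After op 10 (swap(3, 1)): offset=5, physical=[F,G,e,D,B,A,j], logical=[A,j,F,G,e,D,B]
After op 11 (rotate(+1)): offset=6, physical=[F,G,e,D,B,A,j], logical=[j,F,G,e,D,B,A]

Answer: A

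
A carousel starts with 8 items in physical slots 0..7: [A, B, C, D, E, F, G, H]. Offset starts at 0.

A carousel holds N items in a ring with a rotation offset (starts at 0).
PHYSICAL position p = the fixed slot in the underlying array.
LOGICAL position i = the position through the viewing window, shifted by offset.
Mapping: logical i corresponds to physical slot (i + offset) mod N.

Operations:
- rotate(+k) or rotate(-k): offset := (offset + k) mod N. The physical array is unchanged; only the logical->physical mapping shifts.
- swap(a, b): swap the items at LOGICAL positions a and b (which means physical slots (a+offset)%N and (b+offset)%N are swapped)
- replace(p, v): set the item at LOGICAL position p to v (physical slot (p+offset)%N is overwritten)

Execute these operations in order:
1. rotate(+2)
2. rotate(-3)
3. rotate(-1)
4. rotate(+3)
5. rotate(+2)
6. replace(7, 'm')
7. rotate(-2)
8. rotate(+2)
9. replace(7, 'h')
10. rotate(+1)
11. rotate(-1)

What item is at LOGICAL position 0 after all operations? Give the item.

Answer: D

Derivation:
After op 1 (rotate(+2)): offset=2, physical=[A,B,C,D,E,F,G,H], logical=[C,D,E,F,G,H,A,B]
After op 2 (rotate(-3)): offset=7, physical=[A,B,C,D,E,F,G,H], logical=[H,A,B,C,D,E,F,G]
After op 3 (rotate(-1)): offset=6, physical=[A,B,C,D,E,F,G,H], logical=[G,H,A,B,C,D,E,F]
After op 4 (rotate(+3)): offset=1, physical=[A,B,C,D,E,F,G,H], logical=[B,C,D,E,F,G,H,A]
After op 5 (rotate(+2)): offset=3, physical=[A,B,C,D,E,F,G,H], logical=[D,E,F,G,H,A,B,C]
After op 6 (replace(7, 'm')): offset=3, physical=[A,B,m,D,E,F,G,H], logical=[D,E,F,G,H,A,B,m]
After op 7 (rotate(-2)): offset=1, physical=[A,B,m,D,E,F,G,H], logical=[B,m,D,E,F,G,H,A]
After op 8 (rotate(+2)): offset=3, physical=[A,B,m,D,E,F,G,H], logical=[D,E,F,G,H,A,B,m]
After op 9 (replace(7, 'h')): offset=3, physical=[A,B,h,D,E,F,G,H], logical=[D,E,F,G,H,A,B,h]
After op 10 (rotate(+1)): offset=4, physical=[A,B,h,D,E,F,G,H], logical=[E,F,G,H,A,B,h,D]
After op 11 (rotate(-1)): offset=3, physical=[A,B,h,D,E,F,G,H], logical=[D,E,F,G,H,A,B,h]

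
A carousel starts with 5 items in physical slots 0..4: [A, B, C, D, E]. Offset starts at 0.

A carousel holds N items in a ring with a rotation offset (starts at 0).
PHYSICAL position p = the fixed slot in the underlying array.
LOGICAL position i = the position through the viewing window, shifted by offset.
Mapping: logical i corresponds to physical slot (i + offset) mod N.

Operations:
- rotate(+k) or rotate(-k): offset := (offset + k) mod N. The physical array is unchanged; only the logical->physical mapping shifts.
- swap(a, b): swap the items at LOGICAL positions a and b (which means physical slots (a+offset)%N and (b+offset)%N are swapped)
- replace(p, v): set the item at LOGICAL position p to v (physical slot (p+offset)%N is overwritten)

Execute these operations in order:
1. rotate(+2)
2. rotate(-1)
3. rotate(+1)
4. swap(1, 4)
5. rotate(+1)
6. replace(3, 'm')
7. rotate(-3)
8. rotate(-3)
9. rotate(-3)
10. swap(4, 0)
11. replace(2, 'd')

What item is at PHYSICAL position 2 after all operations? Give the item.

Answer: C

Derivation:
After op 1 (rotate(+2)): offset=2, physical=[A,B,C,D,E], logical=[C,D,E,A,B]
After op 2 (rotate(-1)): offset=1, physical=[A,B,C,D,E], logical=[B,C,D,E,A]
After op 3 (rotate(+1)): offset=2, physical=[A,B,C,D,E], logical=[C,D,E,A,B]
After op 4 (swap(1, 4)): offset=2, physical=[A,D,C,B,E], logical=[C,B,E,A,D]
After op 5 (rotate(+1)): offset=3, physical=[A,D,C,B,E], logical=[B,E,A,D,C]
After op 6 (replace(3, 'm')): offset=3, physical=[A,m,C,B,E], logical=[B,E,A,m,C]
After op 7 (rotate(-3)): offset=0, physical=[A,m,C,B,E], logical=[A,m,C,B,E]
After op 8 (rotate(-3)): offset=2, physical=[A,m,C,B,E], logical=[C,B,E,A,m]
After op 9 (rotate(-3)): offset=4, physical=[A,m,C,B,E], logical=[E,A,m,C,B]
After op 10 (swap(4, 0)): offset=4, physical=[A,m,C,E,B], logical=[B,A,m,C,E]
After op 11 (replace(2, 'd')): offset=4, physical=[A,d,C,E,B], logical=[B,A,d,C,E]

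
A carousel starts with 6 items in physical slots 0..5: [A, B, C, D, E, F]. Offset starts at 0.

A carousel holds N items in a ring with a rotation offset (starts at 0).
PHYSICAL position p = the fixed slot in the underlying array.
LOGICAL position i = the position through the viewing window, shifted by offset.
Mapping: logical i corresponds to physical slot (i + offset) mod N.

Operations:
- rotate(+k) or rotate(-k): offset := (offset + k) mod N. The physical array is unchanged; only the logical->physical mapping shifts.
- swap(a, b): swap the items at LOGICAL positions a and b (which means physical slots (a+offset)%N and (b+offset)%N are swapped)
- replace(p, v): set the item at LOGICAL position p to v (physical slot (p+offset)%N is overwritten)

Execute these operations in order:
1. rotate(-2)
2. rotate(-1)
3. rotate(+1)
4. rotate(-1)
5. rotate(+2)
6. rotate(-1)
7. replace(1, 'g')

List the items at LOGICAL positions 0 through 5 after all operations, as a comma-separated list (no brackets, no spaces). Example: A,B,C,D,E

Answer: E,g,A,B,C,D

Derivation:
After op 1 (rotate(-2)): offset=4, physical=[A,B,C,D,E,F], logical=[E,F,A,B,C,D]
After op 2 (rotate(-1)): offset=3, physical=[A,B,C,D,E,F], logical=[D,E,F,A,B,C]
After op 3 (rotate(+1)): offset=4, physical=[A,B,C,D,E,F], logical=[E,F,A,B,C,D]
After op 4 (rotate(-1)): offset=3, physical=[A,B,C,D,E,F], logical=[D,E,F,A,B,C]
After op 5 (rotate(+2)): offset=5, physical=[A,B,C,D,E,F], logical=[F,A,B,C,D,E]
After op 6 (rotate(-1)): offset=4, physical=[A,B,C,D,E,F], logical=[E,F,A,B,C,D]
After op 7 (replace(1, 'g')): offset=4, physical=[A,B,C,D,E,g], logical=[E,g,A,B,C,D]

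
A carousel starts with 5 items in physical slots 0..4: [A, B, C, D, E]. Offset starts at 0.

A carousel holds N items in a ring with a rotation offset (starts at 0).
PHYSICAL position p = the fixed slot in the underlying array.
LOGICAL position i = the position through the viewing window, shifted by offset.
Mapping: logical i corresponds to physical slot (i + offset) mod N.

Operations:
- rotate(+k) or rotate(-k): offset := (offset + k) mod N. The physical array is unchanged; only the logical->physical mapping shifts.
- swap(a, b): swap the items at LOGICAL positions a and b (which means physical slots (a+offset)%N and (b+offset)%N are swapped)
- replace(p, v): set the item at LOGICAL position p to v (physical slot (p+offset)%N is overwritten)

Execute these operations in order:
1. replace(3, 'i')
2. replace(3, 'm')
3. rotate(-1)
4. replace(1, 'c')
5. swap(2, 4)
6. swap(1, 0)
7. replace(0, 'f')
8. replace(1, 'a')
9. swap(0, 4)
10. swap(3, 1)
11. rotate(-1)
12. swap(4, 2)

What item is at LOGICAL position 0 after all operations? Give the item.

After op 1 (replace(3, 'i')): offset=0, physical=[A,B,C,i,E], logical=[A,B,C,i,E]
After op 2 (replace(3, 'm')): offset=0, physical=[A,B,C,m,E], logical=[A,B,C,m,E]
After op 3 (rotate(-1)): offset=4, physical=[A,B,C,m,E], logical=[E,A,B,C,m]
After op 4 (replace(1, 'c')): offset=4, physical=[c,B,C,m,E], logical=[E,c,B,C,m]
After op 5 (swap(2, 4)): offset=4, physical=[c,m,C,B,E], logical=[E,c,m,C,B]
After op 6 (swap(1, 0)): offset=4, physical=[E,m,C,B,c], logical=[c,E,m,C,B]
After op 7 (replace(0, 'f')): offset=4, physical=[E,m,C,B,f], logical=[f,E,m,C,B]
After op 8 (replace(1, 'a')): offset=4, physical=[a,m,C,B,f], logical=[f,a,m,C,B]
After op 9 (swap(0, 4)): offset=4, physical=[a,m,C,f,B], logical=[B,a,m,C,f]
After op 10 (swap(3, 1)): offset=4, physical=[C,m,a,f,B], logical=[B,C,m,a,f]
After op 11 (rotate(-1)): offset=3, physical=[C,m,a,f,B], logical=[f,B,C,m,a]
After op 12 (swap(4, 2)): offset=3, physical=[a,m,C,f,B], logical=[f,B,a,m,C]

Answer: f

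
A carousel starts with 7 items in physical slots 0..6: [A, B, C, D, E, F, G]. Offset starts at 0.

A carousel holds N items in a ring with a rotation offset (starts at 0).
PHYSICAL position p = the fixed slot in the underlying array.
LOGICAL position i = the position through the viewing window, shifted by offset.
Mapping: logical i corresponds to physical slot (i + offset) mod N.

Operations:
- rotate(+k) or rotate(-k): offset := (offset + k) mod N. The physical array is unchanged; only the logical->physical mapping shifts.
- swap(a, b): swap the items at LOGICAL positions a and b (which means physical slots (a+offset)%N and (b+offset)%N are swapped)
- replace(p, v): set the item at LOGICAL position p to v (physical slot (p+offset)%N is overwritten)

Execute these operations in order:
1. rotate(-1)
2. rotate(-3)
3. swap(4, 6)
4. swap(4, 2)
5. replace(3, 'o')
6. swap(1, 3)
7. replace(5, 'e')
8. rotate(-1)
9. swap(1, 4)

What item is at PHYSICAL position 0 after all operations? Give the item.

After op 1 (rotate(-1)): offset=6, physical=[A,B,C,D,E,F,G], logical=[G,A,B,C,D,E,F]
After op 2 (rotate(-3)): offset=3, physical=[A,B,C,D,E,F,G], logical=[D,E,F,G,A,B,C]
After op 3 (swap(4, 6)): offset=3, physical=[C,B,A,D,E,F,G], logical=[D,E,F,G,C,B,A]
After op 4 (swap(4, 2)): offset=3, physical=[F,B,A,D,E,C,G], logical=[D,E,C,G,F,B,A]
After op 5 (replace(3, 'o')): offset=3, physical=[F,B,A,D,E,C,o], logical=[D,E,C,o,F,B,A]
After op 6 (swap(1, 3)): offset=3, physical=[F,B,A,D,o,C,E], logical=[D,o,C,E,F,B,A]
After op 7 (replace(5, 'e')): offset=3, physical=[F,e,A,D,o,C,E], logical=[D,o,C,E,F,e,A]
After op 8 (rotate(-1)): offset=2, physical=[F,e,A,D,o,C,E], logical=[A,D,o,C,E,F,e]
After op 9 (swap(1, 4)): offset=2, physical=[F,e,A,E,o,C,D], logical=[A,E,o,C,D,F,e]

Answer: F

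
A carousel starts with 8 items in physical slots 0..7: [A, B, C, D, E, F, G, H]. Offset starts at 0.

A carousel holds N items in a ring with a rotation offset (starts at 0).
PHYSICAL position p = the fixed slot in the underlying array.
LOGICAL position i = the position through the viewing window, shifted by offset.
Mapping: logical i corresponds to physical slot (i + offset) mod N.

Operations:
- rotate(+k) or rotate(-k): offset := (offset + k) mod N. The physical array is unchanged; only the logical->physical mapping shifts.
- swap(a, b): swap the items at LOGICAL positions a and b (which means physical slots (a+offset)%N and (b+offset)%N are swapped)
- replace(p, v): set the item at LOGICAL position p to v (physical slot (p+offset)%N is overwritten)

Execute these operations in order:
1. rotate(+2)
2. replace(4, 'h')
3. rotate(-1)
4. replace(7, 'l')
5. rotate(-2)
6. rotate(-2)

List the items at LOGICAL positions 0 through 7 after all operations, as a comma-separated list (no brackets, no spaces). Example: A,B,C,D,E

Answer: F,h,H,l,B,C,D,E

Derivation:
After op 1 (rotate(+2)): offset=2, physical=[A,B,C,D,E,F,G,H], logical=[C,D,E,F,G,H,A,B]
After op 2 (replace(4, 'h')): offset=2, physical=[A,B,C,D,E,F,h,H], logical=[C,D,E,F,h,H,A,B]
After op 3 (rotate(-1)): offset=1, physical=[A,B,C,D,E,F,h,H], logical=[B,C,D,E,F,h,H,A]
After op 4 (replace(7, 'l')): offset=1, physical=[l,B,C,D,E,F,h,H], logical=[B,C,D,E,F,h,H,l]
After op 5 (rotate(-2)): offset=7, physical=[l,B,C,D,E,F,h,H], logical=[H,l,B,C,D,E,F,h]
After op 6 (rotate(-2)): offset=5, physical=[l,B,C,D,E,F,h,H], logical=[F,h,H,l,B,C,D,E]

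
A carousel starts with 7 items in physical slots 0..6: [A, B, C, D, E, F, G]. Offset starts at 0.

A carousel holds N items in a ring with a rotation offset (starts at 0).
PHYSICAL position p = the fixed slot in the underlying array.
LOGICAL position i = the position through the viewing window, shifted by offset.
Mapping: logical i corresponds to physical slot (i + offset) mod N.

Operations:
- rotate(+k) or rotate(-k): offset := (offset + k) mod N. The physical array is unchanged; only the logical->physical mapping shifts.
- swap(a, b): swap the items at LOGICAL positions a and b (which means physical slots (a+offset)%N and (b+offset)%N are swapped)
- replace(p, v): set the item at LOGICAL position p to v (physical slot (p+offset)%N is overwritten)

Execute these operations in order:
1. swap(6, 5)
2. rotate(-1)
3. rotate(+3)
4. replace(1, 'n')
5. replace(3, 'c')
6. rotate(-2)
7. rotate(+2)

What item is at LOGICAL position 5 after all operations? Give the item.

Answer: A

Derivation:
After op 1 (swap(6, 5)): offset=0, physical=[A,B,C,D,E,G,F], logical=[A,B,C,D,E,G,F]
After op 2 (rotate(-1)): offset=6, physical=[A,B,C,D,E,G,F], logical=[F,A,B,C,D,E,G]
After op 3 (rotate(+3)): offset=2, physical=[A,B,C,D,E,G,F], logical=[C,D,E,G,F,A,B]
After op 4 (replace(1, 'n')): offset=2, physical=[A,B,C,n,E,G,F], logical=[C,n,E,G,F,A,B]
After op 5 (replace(3, 'c')): offset=2, physical=[A,B,C,n,E,c,F], logical=[C,n,E,c,F,A,B]
After op 6 (rotate(-2)): offset=0, physical=[A,B,C,n,E,c,F], logical=[A,B,C,n,E,c,F]
After op 7 (rotate(+2)): offset=2, physical=[A,B,C,n,E,c,F], logical=[C,n,E,c,F,A,B]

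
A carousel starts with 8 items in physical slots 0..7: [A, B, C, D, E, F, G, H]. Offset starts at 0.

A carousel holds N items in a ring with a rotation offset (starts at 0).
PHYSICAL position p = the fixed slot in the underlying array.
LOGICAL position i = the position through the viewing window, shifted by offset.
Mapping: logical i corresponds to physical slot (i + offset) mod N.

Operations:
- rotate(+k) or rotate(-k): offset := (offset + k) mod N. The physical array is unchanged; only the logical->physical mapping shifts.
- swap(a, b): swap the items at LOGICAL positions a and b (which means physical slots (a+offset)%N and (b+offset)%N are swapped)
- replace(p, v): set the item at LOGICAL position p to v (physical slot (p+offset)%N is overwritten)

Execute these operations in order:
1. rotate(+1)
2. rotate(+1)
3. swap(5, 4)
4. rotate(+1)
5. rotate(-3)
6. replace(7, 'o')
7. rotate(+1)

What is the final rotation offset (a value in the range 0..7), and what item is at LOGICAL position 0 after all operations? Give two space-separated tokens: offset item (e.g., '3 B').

After op 1 (rotate(+1)): offset=1, physical=[A,B,C,D,E,F,G,H], logical=[B,C,D,E,F,G,H,A]
After op 2 (rotate(+1)): offset=2, physical=[A,B,C,D,E,F,G,H], logical=[C,D,E,F,G,H,A,B]
After op 3 (swap(5, 4)): offset=2, physical=[A,B,C,D,E,F,H,G], logical=[C,D,E,F,H,G,A,B]
After op 4 (rotate(+1)): offset=3, physical=[A,B,C,D,E,F,H,G], logical=[D,E,F,H,G,A,B,C]
After op 5 (rotate(-3)): offset=0, physical=[A,B,C,D,E,F,H,G], logical=[A,B,C,D,E,F,H,G]
After op 6 (replace(7, 'o')): offset=0, physical=[A,B,C,D,E,F,H,o], logical=[A,B,C,D,E,F,H,o]
After op 7 (rotate(+1)): offset=1, physical=[A,B,C,D,E,F,H,o], logical=[B,C,D,E,F,H,o,A]

Answer: 1 B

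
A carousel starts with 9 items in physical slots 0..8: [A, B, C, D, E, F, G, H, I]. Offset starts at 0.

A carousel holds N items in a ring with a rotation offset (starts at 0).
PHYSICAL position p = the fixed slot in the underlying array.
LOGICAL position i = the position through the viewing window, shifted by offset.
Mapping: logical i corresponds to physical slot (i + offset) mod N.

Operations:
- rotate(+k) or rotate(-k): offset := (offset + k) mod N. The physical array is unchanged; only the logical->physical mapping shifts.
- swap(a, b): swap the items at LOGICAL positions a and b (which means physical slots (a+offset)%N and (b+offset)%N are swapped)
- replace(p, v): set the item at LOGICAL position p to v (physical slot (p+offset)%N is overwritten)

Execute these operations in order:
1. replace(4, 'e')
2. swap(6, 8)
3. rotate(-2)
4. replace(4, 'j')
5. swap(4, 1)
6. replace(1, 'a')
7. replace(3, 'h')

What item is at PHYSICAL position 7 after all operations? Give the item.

Answer: H

Derivation:
After op 1 (replace(4, 'e')): offset=0, physical=[A,B,C,D,e,F,G,H,I], logical=[A,B,C,D,e,F,G,H,I]
After op 2 (swap(6, 8)): offset=0, physical=[A,B,C,D,e,F,I,H,G], logical=[A,B,C,D,e,F,I,H,G]
After op 3 (rotate(-2)): offset=7, physical=[A,B,C,D,e,F,I,H,G], logical=[H,G,A,B,C,D,e,F,I]
After op 4 (replace(4, 'j')): offset=7, physical=[A,B,j,D,e,F,I,H,G], logical=[H,G,A,B,j,D,e,F,I]
After op 5 (swap(4, 1)): offset=7, physical=[A,B,G,D,e,F,I,H,j], logical=[H,j,A,B,G,D,e,F,I]
After op 6 (replace(1, 'a')): offset=7, physical=[A,B,G,D,e,F,I,H,a], logical=[H,a,A,B,G,D,e,F,I]
After op 7 (replace(3, 'h')): offset=7, physical=[A,h,G,D,e,F,I,H,a], logical=[H,a,A,h,G,D,e,F,I]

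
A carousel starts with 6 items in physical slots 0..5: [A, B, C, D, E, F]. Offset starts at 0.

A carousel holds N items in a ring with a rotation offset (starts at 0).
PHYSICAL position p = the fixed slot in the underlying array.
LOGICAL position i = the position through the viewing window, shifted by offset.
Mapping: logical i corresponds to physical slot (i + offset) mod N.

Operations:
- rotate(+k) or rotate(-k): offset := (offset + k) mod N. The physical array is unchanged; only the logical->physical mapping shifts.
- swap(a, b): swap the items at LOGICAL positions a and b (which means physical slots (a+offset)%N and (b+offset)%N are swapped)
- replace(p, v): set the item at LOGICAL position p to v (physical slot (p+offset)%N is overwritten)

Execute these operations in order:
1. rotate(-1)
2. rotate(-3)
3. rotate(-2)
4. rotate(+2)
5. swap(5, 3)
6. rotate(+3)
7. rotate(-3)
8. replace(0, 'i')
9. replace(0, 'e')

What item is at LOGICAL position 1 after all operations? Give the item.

After op 1 (rotate(-1)): offset=5, physical=[A,B,C,D,E,F], logical=[F,A,B,C,D,E]
After op 2 (rotate(-3)): offset=2, physical=[A,B,C,D,E,F], logical=[C,D,E,F,A,B]
After op 3 (rotate(-2)): offset=0, physical=[A,B,C,D,E,F], logical=[A,B,C,D,E,F]
After op 4 (rotate(+2)): offset=2, physical=[A,B,C,D,E,F], logical=[C,D,E,F,A,B]
After op 5 (swap(5, 3)): offset=2, physical=[A,F,C,D,E,B], logical=[C,D,E,B,A,F]
After op 6 (rotate(+3)): offset=5, physical=[A,F,C,D,E,B], logical=[B,A,F,C,D,E]
After op 7 (rotate(-3)): offset=2, physical=[A,F,C,D,E,B], logical=[C,D,E,B,A,F]
After op 8 (replace(0, 'i')): offset=2, physical=[A,F,i,D,E,B], logical=[i,D,E,B,A,F]
After op 9 (replace(0, 'e')): offset=2, physical=[A,F,e,D,E,B], logical=[e,D,E,B,A,F]

Answer: D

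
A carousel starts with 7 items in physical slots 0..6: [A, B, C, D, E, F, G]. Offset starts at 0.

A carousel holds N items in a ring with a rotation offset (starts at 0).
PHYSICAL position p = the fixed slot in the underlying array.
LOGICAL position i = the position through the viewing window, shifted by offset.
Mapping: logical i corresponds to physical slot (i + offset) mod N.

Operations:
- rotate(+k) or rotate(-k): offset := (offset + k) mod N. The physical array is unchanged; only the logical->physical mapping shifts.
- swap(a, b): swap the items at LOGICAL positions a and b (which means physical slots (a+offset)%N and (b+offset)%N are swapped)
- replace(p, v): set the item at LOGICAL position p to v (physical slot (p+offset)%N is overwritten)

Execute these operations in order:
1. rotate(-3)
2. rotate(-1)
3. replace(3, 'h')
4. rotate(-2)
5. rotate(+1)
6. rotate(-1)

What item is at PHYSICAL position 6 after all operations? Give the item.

After op 1 (rotate(-3)): offset=4, physical=[A,B,C,D,E,F,G], logical=[E,F,G,A,B,C,D]
After op 2 (rotate(-1)): offset=3, physical=[A,B,C,D,E,F,G], logical=[D,E,F,G,A,B,C]
After op 3 (replace(3, 'h')): offset=3, physical=[A,B,C,D,E,F,h], logical=[D,E,F,h,A,B,C]
After op 4 (rotate(-2)): offset=1, physical=[A,B,C,D,E,F,h], logical=[B,C,D,E,F,h,A]
After op 5 (rotate(+1)): offset=2, physical=[A,B,C,D,E,F,h], logical=[C,D,E,F,h,A,B]
After op 6 (rotate(-1)): offset=1, physical=[A,B,C,D,E,F,h], logical=[B,C,D,E,F,h,A]

Answer: h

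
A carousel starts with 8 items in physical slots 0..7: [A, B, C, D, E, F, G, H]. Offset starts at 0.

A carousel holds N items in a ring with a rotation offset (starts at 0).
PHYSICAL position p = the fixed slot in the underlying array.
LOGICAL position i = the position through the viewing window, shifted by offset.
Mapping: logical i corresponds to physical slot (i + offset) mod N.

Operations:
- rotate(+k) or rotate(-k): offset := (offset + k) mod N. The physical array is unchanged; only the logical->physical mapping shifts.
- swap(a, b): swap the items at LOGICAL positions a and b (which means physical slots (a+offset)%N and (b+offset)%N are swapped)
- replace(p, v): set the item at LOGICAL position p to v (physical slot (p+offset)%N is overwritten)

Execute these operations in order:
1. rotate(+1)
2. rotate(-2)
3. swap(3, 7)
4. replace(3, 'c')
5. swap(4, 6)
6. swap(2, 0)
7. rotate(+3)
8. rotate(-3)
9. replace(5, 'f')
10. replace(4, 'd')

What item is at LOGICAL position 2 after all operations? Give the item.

After op 1 (rotate(+1)): offset=1, physical=[A,B,C,D,E,F,G,H], logical=[B,C,D,E,F,G,H,A]
After op 2 (rotate(-2)): offset=7, physical=[A,B,C,D,E,F,G,H], logical=[H,A,B,C,D,E,F,G]
After op 3 (swap(3, 7)): offset=7, physical=[A,B,G,D,E,F,C,H], logical=[H,A,B,G,D,E,F,C]
After op 4 (replace(3, 'c')): offset=7, physical=[A,B,c,D,E,F,C,H], logical=[H,A,B,c,D,E,F,C]
After op 5 (swap(4, 6)): offset=7, physical=[A,B,c,F,E,D,C,H], logical=[H,A,B,c,F,E,D,C]
After op 6 (swap(2, 0)): offset=7, physical=[A,H,c,F,E,D,C,B], logical=[B,A,H,c,F,E,D,C]
After op 7 (rotate(+3)): offset=2, physical=[A,H,c,F,E,D,C,B], logical=[c,F,E,D,C,B,A,H]
After op 8 (rotate(-3)): offset=7, physical=[A,H,c,F,E,D,C,B], logical=[B,A,H,c,F,E,D,C]
After op 9 (replace(5, 'f')): offset=7, physical=[A,H,c,F,f,D,C,B], logical=[B,A,H,c,F,f,D,C]
After op 10 (replace(4, 'd')): offset=7, physical=[A,H,c,d,f,D,C,B], logical=[B,A,H,c,d,f,D,C]

Answer: H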